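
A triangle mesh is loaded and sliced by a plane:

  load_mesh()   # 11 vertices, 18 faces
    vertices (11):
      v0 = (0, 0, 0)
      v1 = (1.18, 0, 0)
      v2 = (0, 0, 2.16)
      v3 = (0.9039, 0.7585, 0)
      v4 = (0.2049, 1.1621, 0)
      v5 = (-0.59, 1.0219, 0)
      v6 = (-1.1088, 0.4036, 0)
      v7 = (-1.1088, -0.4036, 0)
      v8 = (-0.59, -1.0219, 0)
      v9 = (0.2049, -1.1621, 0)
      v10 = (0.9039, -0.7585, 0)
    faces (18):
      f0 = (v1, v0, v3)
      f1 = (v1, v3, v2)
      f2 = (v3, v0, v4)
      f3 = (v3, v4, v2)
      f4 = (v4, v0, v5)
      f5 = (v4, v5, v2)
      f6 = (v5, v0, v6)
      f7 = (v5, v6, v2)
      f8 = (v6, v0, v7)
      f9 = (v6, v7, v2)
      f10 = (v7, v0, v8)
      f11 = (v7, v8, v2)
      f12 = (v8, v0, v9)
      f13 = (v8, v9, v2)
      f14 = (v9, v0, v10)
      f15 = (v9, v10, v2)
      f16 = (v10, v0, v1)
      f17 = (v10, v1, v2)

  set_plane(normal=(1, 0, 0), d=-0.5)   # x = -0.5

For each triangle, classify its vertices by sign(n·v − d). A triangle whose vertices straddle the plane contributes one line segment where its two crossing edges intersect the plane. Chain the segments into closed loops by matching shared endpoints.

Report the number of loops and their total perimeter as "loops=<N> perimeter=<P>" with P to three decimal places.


Straddling triangles (10 of 18):
  (v4,v0,v5) [++-] → (-0.5, 0.866017, 0)–(-0.5, 1.03777, 0)  len=0.1718
  (v4,v5,v2) [+-+] → (-0.5, 1.03777, 0)–(-0.5, 0.866017, 0.329492)  len=0.3716
  (v5,v0,v6) [-+-] → (-0.5, 0.866017, 0)–(-0.5, 0.181999, 0)  len=0.6840
  (v5,v6,v2) [--+] → (-0.5, 0.181999, 1.18597)–(-0.5, 0.866017, 0.329492)  len=1.0961
  (v6,v0,v7) [-+-] → (-0.5, 0.181999, 0)–(-0.5, -0.181999, 0)  len=0.3640
  (v6,v7,v2) [--+] → (-0.5, -0.181999, 1.18597)–(-0.5, 0.181999, 1.18597)  len=0.3640
  (v7,v0,v8) [-+-] → (-0.5, -0.181999, 0)–(-0.5, -0.866017, 0)  len=0.6840
  (v7,v8,v2) [--+] → (-0.5, -0.866017, 0.329492)–(-0.5, -0.181999, 1.18597)  len=1.0961
  (v8,v0,v9) [-++] → (-0.5, -0.866017, 0)–(-0.5, -1.03777, 0)  len=0.1718
  (v8,v9,v2) [-++] → (-0.5, -1.03777, 0)–(-0.5, -0.866017, 0.329492)  len=0.3716

Chained into 1 loop(s):
  loop 1: 10 segments, perimeter = 5.3749
Total perimeter = 5.375

loops=1 perimeter=5.375


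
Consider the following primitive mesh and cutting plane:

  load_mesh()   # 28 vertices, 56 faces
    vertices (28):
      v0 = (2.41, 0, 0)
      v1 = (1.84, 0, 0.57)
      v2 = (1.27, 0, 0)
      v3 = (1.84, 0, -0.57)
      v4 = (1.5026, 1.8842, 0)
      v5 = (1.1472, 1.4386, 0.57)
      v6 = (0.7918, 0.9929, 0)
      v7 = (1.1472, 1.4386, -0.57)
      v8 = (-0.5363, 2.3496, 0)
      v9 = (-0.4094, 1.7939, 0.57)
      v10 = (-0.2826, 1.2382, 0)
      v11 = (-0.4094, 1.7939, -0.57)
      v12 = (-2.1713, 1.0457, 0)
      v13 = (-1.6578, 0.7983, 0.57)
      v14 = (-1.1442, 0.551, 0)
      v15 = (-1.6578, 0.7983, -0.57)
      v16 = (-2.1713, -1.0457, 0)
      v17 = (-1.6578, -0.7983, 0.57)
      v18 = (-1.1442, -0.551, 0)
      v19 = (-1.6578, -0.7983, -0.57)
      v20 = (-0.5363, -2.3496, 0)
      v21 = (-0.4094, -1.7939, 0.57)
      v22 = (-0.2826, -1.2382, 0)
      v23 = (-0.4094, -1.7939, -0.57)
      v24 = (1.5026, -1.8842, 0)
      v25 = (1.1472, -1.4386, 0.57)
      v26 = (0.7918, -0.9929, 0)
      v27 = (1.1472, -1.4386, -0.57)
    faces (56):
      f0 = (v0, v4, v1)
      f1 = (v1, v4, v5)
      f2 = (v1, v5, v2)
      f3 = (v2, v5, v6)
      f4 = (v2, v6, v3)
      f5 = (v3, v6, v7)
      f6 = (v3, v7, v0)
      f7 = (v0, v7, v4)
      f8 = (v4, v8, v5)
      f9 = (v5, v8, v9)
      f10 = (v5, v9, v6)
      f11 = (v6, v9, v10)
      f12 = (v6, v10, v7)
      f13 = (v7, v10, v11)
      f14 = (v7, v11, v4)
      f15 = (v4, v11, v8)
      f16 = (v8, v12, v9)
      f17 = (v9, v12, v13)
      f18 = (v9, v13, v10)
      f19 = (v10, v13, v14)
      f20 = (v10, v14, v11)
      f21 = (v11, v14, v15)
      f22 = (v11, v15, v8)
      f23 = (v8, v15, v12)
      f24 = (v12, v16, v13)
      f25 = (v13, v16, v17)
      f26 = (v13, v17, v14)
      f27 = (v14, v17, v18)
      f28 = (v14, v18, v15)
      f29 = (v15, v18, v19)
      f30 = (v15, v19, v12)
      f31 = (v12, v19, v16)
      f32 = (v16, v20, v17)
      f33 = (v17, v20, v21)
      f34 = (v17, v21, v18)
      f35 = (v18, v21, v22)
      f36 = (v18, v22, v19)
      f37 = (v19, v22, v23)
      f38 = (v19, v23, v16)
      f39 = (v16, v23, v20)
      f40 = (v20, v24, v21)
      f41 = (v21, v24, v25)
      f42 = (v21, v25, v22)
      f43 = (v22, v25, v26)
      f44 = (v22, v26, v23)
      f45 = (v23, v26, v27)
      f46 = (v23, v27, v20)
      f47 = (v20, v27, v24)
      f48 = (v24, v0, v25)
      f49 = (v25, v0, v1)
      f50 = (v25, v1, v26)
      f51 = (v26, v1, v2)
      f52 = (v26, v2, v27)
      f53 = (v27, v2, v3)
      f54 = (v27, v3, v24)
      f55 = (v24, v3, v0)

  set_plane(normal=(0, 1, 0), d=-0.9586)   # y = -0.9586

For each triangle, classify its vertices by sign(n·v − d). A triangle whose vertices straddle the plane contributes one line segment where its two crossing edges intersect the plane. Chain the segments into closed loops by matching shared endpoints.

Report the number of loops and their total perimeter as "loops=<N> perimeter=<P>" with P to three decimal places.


loops=2 perimeter=7.066

Straddling triangles (18 of 56):
  (v12,v16,v13) [+-+] → (-2.1713, -0.9586, 0)–(-2.14705, -0.9586, 0.0269235)  len=0.0362
  (v13,v16,v17) [+-+] → (-2.14705, -0.9586, 0.0269235)–(-1.99052, -0.9586, 0.200675)  len=0.2339
  (v12,v19,v16) [++-] → (-1.99052, -0.9586, -0.200675)–(-2.1713, -0.9586, 0)  len=0.2701
  (v16,v20,v17) [--+] → (-1.54191, -0.9586, 0.5111)–(-1.99052, -0.9586, 0.200675)  len=0.5455
  (v17,v20,v21) [+--] → (-1.54191, -0.9586, 0.5111)–(-1.4568, -0.9586, 0.57)  len=0.1035
  (v17,v21,v18) [+-+] → (-1.4568, -0.9586, 0.57)–(-0.903228, -0.9586, 0.186927)  len=0.6732
  (v18,v21,v22) [+--] → (-0.903228, -0.9586, 0.186927)–(-0.633158, -0.9586, 0)  len=0.3285
  (v18,v22,v19) [+-+] → (-0.633158, -0.9586, 0)–(-1.15668, -0.9586, -0.362291)  len=0.6367
  (v19,v22,v23) [+--] → (-1.15668, -0.9586, -0.362291)–(-1.4568, -0.9586, -0.57)  len=0.3650
  (v19,v23,v16) [+--] → (-1.4568, -0.9586, -0.57)–(-1.99052, -0.9586, -0.200675)  len=0.6490
  (v24,v0,v25) [-+-] → (1.94835, -0.9586, 0)–(1.56854, -0.9586, 0.379815)  len=0.5371
  (v25,v0,v1) [-++] → (1.56854, -0.9586, 0.379815)–(1.37836, -0.9586, 0.57)  len=0.2690
  (v25,v1,v26) [-+-] → (1.37836, -0.9586, 0.57)–(0.82801, -0.9586, 0.0196908)  len=0.7783
  (v26,v1,v2) [-++] → (0.82801, -0.9586, 0.0196908)–(0.80832, -0.9586, 0)  len=0.0278
  (v26,v2,v27) [-+-] → (0.80832, -0.9586, 0)–(1.18817, -0.9586, -0.379815)  len=0.5372
  (v27,v2,v3) [-++] → (1.18817, -0.9586, -0.379815)–(1.37836, -0.9586, -0.57)  len=0.2690
  (v27,v3,v24) [-+-] → (1.37836, -0.9586, -0.57)–(1.66835, -0.9586, -0.280008)  len=0.4101
  (v24,v3,v0) [-++] → (1.66835, -0.9586, -0.280008)–(1.94835, -0.9586, 0)  len=0.3960

Chained into 2 loop(s):
  loop 1: 10 segments, perimeter = 3.8416
  loop 2: 8 segments, perimeter = 3.2245
Total perimeter = 7.066


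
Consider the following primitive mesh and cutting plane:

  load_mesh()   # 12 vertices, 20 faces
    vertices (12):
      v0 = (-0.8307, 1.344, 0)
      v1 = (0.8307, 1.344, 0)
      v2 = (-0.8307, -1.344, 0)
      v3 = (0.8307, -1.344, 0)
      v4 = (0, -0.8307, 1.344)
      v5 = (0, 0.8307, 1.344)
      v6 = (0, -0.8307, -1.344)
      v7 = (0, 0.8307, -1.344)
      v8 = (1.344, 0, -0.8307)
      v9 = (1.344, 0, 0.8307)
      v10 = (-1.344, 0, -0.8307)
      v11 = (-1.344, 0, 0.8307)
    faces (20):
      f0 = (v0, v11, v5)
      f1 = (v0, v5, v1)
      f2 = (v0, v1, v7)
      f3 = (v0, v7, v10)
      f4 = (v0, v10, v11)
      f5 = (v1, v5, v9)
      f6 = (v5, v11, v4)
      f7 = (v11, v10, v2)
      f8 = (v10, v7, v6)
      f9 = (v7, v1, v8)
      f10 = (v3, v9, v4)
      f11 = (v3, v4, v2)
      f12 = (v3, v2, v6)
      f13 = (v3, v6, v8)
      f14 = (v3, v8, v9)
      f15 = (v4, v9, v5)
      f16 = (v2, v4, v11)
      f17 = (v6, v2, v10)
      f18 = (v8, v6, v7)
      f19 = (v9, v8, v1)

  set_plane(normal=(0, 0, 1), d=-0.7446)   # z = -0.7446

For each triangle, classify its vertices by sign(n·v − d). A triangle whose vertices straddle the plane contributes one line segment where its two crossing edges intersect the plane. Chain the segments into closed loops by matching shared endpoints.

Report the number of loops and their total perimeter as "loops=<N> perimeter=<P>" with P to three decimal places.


Straddling triangles (10 of 20):
  (v0,v1,v7) [++-] → (0.370477, 1.05962, -0.7446)–(-0.370477, 1.05962, -0.7446)  len=0.7410
  (v0,v7,v10) [+--] → (-0.370477, 1.05962, -0.7446)–(-1.2908, 0.139302, -0.7446)  len=1.3015
  (v0,v10,v11) [+-+] → (-1.2908, 0.139302, -0.7446)–(-1.344, 0, -0.7446)  len=0.1491
  (v11,v10,v2) [+-+] → (-1.344, 0, -0.7446)–(-1.2908, -0.139302, -0.7446)  len=0.1491
  (v7,v1,v8) [-+-] → (0.370477, 1.05962, -0.7446)–(1.2908, 0.139302, -0.7446)  len=1.3015
  (v3,v2,v6) [++-] → (-0.370477, -1.05962, -0.7446)–(0.370477, -1.05962, -0.7446)  len=0.7410
  (v3,v6,v8) [+--] → (0.370477, -1.05962, -0.7446)–(1.2908, -0.139302, -0.7446)  len=1.3015
  (v3,v8,v9) [+-+] → (1.2908, -0.139302, -0.7446)–(1.344, 0, -0.7446)  len=0.1491
  (v6,v2,v10) [-+-] → (-0.370477, -1.05962, -0.7446)–(-1.2908, -0.139302, -0.7446)  len=1.3015
  (v9,v8,v1) [+-+] → (1.344, 0, -0.7446)–(1.2908, 0.139302, -0.7446)  len=0.1491

Chained into 1 loop(s):
  loop 1: 10 segments, perimeter = 7.2845
Total perimeter = 7.284

loops=1 perimeter=7.284


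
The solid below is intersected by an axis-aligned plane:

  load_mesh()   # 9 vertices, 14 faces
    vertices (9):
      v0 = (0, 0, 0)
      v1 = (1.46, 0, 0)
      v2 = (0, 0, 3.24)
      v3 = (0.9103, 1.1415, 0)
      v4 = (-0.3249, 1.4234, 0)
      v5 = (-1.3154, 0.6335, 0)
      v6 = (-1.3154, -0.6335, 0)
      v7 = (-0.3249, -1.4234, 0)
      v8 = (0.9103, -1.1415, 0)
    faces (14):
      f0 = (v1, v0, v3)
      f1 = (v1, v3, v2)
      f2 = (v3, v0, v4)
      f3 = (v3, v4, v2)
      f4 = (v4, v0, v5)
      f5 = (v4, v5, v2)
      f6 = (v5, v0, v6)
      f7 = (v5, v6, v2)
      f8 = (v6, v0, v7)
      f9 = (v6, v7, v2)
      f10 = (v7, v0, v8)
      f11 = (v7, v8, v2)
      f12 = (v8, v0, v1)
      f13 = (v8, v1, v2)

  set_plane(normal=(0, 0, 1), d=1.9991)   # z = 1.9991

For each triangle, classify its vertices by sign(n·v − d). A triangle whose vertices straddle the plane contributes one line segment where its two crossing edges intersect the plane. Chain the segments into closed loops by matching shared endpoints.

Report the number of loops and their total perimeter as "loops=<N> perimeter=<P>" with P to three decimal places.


Straddling triangles (7 of 14):
  (v1,v3,v2) [--+] → (0.348639, 0.437187, 1.9991)–(0.559171, 0, 1.9991)  len=0.4852
  (v3,v4,v2) [--+] → (-0.124435, 0.545153, 1.9991)–(0.348639, 0.437187, 1.9991)  len=0.4852
  (v4,v5,v2) [--+] → (-0.50379, 0.242627, 1.9991)–(-0.124435, 0.545153, 1.9991)  len=0.4852
  (v5,v6,v2) [--+] → (-0.50379, -0.242627, 1.9991)–(-0.50379, 0.242627, 1.9991)  len=0.4853
  (v6,v7,v2) [--+] → (-0.124435, -0.545153, 1.9991)–(-0.50379, -0.242627, 1.9991)  len=0.4852
  (v7,v8,v2) [--+] → (0.348639, -0.437187, 1.9991)–(-0.124435, -0.545153, 1.9991)  len=0.4852
  (v8,v1,v2) [--+] → (0.559171, 0, 1.9991)–(0.348639, -0.437187, 1.9991)  len=0.4852

Chained into 1 loop(s):
  loop 1: 7 segments, perimeter = 3.3966
Total perimeter = 3.397

loops=1 perimeter=3.397


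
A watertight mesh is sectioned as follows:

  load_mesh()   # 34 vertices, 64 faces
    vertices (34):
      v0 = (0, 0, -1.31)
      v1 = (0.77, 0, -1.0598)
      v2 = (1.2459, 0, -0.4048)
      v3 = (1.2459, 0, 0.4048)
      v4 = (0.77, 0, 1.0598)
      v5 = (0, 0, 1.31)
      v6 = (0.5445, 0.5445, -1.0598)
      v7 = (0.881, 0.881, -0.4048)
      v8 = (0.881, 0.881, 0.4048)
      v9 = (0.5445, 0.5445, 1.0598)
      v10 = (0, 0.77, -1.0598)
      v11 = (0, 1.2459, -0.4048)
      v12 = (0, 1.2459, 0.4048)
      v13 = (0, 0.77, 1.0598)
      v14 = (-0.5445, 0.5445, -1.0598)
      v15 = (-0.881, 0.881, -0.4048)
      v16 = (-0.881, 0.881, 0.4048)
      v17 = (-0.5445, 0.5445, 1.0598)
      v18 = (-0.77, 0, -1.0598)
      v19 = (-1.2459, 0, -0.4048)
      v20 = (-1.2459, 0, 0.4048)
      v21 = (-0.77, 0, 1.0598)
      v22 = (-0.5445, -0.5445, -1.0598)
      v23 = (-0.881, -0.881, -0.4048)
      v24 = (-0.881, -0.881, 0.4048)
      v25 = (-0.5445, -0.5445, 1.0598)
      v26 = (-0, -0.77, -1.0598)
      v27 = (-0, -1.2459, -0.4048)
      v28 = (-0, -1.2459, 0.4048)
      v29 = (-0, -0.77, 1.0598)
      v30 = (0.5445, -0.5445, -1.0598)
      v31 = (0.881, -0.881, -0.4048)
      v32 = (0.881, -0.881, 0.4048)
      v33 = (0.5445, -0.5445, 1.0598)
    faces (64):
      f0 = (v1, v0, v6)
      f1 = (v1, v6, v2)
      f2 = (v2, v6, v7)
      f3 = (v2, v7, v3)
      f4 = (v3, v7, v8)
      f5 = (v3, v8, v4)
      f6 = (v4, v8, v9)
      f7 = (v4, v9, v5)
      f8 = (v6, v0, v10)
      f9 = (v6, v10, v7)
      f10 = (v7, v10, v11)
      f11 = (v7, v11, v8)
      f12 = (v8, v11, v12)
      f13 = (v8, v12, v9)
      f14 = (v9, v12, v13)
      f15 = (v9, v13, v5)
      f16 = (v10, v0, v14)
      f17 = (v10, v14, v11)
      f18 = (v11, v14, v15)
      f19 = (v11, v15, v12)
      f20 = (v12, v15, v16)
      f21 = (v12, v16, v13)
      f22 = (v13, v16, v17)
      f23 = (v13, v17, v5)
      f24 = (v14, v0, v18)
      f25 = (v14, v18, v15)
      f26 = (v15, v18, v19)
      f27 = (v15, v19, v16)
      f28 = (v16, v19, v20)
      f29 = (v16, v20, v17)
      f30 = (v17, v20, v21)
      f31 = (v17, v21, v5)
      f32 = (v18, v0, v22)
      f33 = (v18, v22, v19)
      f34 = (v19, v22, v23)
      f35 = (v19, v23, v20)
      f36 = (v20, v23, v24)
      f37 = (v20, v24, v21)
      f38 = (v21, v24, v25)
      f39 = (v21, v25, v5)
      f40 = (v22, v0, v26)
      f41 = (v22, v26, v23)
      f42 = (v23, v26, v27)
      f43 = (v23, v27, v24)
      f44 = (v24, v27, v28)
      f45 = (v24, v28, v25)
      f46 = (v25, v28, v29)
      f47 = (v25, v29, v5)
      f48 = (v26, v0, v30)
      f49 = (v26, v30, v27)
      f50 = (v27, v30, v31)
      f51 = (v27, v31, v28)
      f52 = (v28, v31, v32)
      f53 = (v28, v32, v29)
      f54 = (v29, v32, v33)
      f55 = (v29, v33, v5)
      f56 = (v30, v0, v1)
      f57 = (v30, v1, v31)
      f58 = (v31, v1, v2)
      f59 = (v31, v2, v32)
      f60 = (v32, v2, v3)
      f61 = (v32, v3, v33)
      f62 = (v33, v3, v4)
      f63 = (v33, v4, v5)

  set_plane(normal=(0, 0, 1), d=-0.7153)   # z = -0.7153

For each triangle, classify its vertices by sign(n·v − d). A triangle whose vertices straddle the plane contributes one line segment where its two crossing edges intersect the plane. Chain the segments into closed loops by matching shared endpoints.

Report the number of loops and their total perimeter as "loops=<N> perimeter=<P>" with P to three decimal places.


Straddling triangles (16 of 64):
  (v1,v6,v2) [--+] → (0.913404, 0.258118, -0.7153)–(1.0203, 0, -0.7153)  len=0.2794
  (v2,v6,v7) [+-+] → (0.913404, 0.258118, -0.7153)–(0.721484, 0.721484, -0.7153)  len=0.5015
  (v6,v10,v7) [--+] → (0.463366, 0.828381, -0.7153)–(0.721484, 0.721484, -0.7153)  len=0.2794
  (v7,v10,v11) [+-+] → (0.463366, 0.828381, -0.7153)–(0, 1.0203, -0.7153)  len=0.5015
  (v10,v14,v11) [--+] → (-0.258118, 0.913404, -0.7153)–(0, 1.0203, -0.7153)  len=0.2794
  (v11,v14,v15) [+-+] → (-0.258118, 0.913404, -0.7153)–(-0.721484, 0.721484, -0.7153)  len=0.5015
  (v14,v18,v15) [--+] → (-0.828381, 0.463366, -0.7153)–(-0.721484, 0.721484, -0.7153)  len=0.2794
  (v15,v18,v19) [+-+] → (-0.828381, 0.463366, -0.7153)–(-1.0203, 0, -0.7153)  len=0.5015
  (v18,v22,v19) [--+] → (-0.913404, -0.258118, -0.7153)–(-1.0203, 0, -0.7153)  len=0.2794
  (v19,v22,v23) [+-+] → (-0.913404, -0.258118, -0.7153)–(-0.721484, -0.721484, -0.7153)  len=0.5015
  (v22,v26,v23) [--+] → (-0.463366, -0.828381, -0.7153)–(-0.721484, -0.721484, -0.7153)  len=0.2794
  (v23,v26,v27) [+-+] → (-0.463366, -0.828381, -0.7153)–(0, -1.0203, -0.7153)  len=0.5015
  (v26,v30,v27) [--+] → (0.258118, -0.913404, -0.7153)–(0, -1.0203, -0.7153)  len=0.2794
  (v27,v30,v31) [+-+] → (0.258118, -0.913404, -0.7153)–(0.721484, -0.721484, -0.7153)  len=0.5015
  (v30,v1,v31) [--+] → (0.828381, -0.463366, -0.7153)–(0.721484, -0.721484, -0.7153)  len=0.2794
  (v31,v1,v2) [+-+] → (0.828381, -0.463366, -0.7153)–(1.0203, 0, -0.7153)  len=0.5015

Chained into 1 loop(s):
  loop 1: 16 segments, perimeter = 6.2473
Total perimeter = 6.247

loops=1 perimeter=6.247


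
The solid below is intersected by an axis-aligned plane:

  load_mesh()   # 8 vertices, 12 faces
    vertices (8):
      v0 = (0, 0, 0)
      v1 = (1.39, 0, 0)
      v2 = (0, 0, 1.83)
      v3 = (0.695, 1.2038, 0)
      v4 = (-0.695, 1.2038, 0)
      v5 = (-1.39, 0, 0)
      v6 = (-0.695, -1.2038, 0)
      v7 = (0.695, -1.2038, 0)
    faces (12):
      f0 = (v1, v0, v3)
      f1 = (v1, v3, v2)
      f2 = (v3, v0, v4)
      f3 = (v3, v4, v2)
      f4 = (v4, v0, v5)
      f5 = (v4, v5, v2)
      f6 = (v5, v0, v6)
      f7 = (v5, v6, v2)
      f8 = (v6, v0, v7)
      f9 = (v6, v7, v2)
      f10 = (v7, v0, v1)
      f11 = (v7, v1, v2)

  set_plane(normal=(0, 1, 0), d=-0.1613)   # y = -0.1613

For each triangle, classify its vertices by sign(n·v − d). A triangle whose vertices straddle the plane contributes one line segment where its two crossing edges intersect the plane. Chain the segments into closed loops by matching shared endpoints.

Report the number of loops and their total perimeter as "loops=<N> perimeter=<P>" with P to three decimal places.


Straddling triangles (6 of 12):
  (v5,v0,v6) [++-] → (-0.0931247, -0.1613, 0)–(-1.29688, -0.1613, 0)  len=1.2038
  (v5,v6,v2) [+-+] → (-1.29688, -0.1613, 0)–(-0.0931247, -0.1613, 1.58479)  len=1.9901
  (v6,v0,v7) [-+-] → (-0.0931247, -0.1613, 0)–(0.0931247, -0.1613, 0)  len=0.1862
  (v6,v7,v2) [--+] → (0.0931247, -0.1613, 1.58479)–(-0.0931247, -0.1613, 1.58479)  len=0.1862
  (v7,v0,v1) [-++] → (0.0931247, -0.1613, 0)–(1.29688, -0.1613, 0)  len=1.2038
  (v7,v1,v2) [-++] → (1.29688, -0.1613, 0)–(0.0931247, -0.1613, 1.58479)  len=1.9901

Chained into 1 loop(s):
  loop 1: 6 segments, perimeter = 6.7602
Total perimeter = 6.760

loops=1 perimeter=6.760


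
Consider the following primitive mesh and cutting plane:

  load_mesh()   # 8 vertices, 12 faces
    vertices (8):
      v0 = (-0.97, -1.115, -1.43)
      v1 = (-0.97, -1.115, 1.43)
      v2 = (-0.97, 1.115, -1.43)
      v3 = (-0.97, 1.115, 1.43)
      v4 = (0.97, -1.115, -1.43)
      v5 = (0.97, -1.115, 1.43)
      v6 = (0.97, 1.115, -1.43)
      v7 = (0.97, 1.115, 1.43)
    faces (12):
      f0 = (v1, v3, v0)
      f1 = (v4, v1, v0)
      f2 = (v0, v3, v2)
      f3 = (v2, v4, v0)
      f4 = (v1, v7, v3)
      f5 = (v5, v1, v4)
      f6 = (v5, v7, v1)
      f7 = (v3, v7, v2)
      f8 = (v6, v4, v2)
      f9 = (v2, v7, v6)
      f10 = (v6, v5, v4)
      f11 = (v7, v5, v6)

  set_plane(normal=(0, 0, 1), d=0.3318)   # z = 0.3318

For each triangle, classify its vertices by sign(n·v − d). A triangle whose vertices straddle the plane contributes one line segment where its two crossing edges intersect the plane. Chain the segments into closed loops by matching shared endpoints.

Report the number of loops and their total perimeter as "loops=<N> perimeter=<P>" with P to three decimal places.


loops=1 perimeter=8.340

Straddling triangles (8 of 12):
  (v1,v3,v0) [++-] → (-0.97, 0.258711, 0.3318)–(-0.97, -1.115, 0.3318)  len=1.3737
  (v4,v1,v0) [-+-] → (-0.225067, -1.115, 0.3318)–(-0.97, -1.115, 0.3318)  len=0.7449
  (v0,v3,v2) [-+-] → (-0.97, 0.258711, 0.3318)–(-0.97, 1.115, 0.3318)  len=0.8563
  (v5,v1,v4) [++-] → (-0.225067, -1.115, 0.3318)–(0.97, -1.115, 0.3318)  len=1.1951
  (v3,v7,v2) [++-] → (0.225067, 1.115, 0.3318)–(-0.97, 1.115, 0.3318)  len=1.1951
  (v2,v7,v6) [-+-] → (0.225067, 1.115, 0.3318)–(0.97, 1.115, 0.3318)  len=0.7449
  (v6,v5,v4) [-+-] → (0.97, -0.258711, 0.3318)–(0.97, -1.115, 0.3318)  len=0.8563
  (v7,v5,v6) [++-] → (0.97, -0.258711, 0.3318)–(0.97, 1.115, 0.3318)  len=1.3737

Chained into 1 loop(s):
  loop 1: 8 segments, perimeter = 8.3400
Total perimeter = 8.340


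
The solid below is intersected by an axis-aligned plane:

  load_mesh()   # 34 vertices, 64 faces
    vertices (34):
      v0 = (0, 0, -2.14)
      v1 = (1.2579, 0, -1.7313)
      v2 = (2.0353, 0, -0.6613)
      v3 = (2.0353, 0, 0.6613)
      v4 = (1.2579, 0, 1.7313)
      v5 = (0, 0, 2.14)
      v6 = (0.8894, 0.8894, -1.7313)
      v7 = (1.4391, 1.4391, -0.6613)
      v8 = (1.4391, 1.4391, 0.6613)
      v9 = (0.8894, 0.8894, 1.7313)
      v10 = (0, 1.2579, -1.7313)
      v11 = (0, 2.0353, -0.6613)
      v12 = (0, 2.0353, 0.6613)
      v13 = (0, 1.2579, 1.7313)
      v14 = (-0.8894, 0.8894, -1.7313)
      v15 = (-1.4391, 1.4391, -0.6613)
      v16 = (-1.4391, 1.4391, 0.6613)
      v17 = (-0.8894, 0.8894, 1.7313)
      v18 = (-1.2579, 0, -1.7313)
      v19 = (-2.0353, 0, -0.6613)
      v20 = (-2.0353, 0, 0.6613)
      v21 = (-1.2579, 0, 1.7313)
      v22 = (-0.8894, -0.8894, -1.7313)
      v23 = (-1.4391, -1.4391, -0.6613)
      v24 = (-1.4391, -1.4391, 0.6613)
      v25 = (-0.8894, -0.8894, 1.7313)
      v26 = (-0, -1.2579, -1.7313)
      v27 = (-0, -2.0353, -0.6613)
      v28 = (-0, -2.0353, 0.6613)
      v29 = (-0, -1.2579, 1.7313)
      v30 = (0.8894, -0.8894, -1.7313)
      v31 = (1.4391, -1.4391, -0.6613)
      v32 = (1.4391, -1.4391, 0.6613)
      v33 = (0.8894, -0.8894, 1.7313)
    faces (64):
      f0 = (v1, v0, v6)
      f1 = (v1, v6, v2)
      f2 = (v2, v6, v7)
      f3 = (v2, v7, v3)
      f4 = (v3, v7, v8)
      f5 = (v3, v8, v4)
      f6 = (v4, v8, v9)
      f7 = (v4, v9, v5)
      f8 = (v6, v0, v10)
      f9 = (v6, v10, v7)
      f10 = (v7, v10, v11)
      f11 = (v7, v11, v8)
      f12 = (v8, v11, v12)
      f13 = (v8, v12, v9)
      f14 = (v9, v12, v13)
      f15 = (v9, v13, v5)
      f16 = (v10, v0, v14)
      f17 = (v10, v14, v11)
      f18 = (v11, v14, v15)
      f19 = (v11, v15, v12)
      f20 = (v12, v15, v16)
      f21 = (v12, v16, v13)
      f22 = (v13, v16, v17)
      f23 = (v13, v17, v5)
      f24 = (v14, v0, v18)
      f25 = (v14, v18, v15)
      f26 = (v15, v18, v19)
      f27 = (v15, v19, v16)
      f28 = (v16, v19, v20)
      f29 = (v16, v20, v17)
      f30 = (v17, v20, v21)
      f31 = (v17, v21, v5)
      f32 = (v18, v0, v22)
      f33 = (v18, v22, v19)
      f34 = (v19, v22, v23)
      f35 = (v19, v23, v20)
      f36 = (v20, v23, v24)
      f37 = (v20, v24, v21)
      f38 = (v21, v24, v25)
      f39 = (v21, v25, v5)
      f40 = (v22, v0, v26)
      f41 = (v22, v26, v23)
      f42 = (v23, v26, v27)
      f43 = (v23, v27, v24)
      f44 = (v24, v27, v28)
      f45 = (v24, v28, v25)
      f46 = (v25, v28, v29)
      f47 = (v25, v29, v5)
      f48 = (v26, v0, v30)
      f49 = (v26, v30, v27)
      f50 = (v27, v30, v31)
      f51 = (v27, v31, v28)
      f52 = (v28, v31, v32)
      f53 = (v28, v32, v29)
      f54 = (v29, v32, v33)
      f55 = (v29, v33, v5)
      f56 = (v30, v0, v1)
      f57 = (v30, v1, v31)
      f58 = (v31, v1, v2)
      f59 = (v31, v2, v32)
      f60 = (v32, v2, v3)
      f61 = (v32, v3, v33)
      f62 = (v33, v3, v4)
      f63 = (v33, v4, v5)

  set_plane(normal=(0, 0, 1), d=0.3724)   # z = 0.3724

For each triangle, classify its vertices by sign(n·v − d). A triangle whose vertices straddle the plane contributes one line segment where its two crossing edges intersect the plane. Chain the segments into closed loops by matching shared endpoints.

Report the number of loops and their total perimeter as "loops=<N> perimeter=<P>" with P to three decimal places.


Straddling triangles (16 of 64):
  (v2,v7,v3) [--+] → (1.90507, 0.314347, 0.3724)–(2.0353, 0, 0.3724)  len=0.3403
  (v3,v7,v8) [+-+] → (1.90507, 0.314347, 0.3724)–(1.4391, 1.4391, 0.3724)  len=1.2175
  (v7,v11,v8) [--+] → (1.12475, 1.56933, 0.3724)–(1.4391, 1.4391, 0.3724)  len=0.3403
  (v8,v11,v12) [+-+] → (1.12475, 1.56933, 0.3724)–(0, 2.0353, 0.3724)  len=1.2175
  (v11,v15,v12) [--+] → (-0.314347, 1.90507, 0.3724)–(0, 2.0353, 0.3724)  len=0.3403
  (v12,v15,v16) [+-+] → (-0.314347, 1.90507, 0.3724)–(-1.4391, 1.4391, 0.3724)  len=1.2175
  (v15,v19,v16) [--+] → (-1.56933, 1.12475, 0.3724)–(-1.4391, 1.4391, 0.3724)  len=0.3403
  (v16,v19,v20) [+-+] → (-1.56933, 1.12475, 0.3724)–(-2.0353, 0, 0.3724)  len=1.2175
  (v19,v23,v20) [--+] → (-1.90507, -0.314347, 0.3724)–(-2.0353, 0, 0.3724)  len=0.3403
  (v20,v23,v24) [+-+] → (-1.90507, -0.314347, 0.3724)–(-1.4391, -1.4391, 0.3724)  len=1.2175
  (v23,v27,v24) [--+] → (-1.12475, -1.56933, 0.3724)–(-1.4391, -1.4391, 0.3724)  len=0.3403
  (v24,v27,v28) [+-+] → (-1.12475, -1.56933, 0.3724)–(0, -2.0353, 0.3724)  len=1.2175
  (v27,v31,v28) [--+] → (0.314347, -1.90507, 0.3724)–(0, -2.0353, 0.3724)  len=0.3403
  (v28,v31,v32) [+-+] → (0.314347, -1.90507, 0.3724)–(1.4391, -1.4391, 0.3724)  len=1.2175
  (v31,v2,v32) [--+] → (1.56933, -1.12475, 0.3724)–(1.4391, -1.4391, 0.3724)  len=0.3403
  (v32,v2,v3) [+-+] → (1.56933, -1.12475, 0.3724)–(2.0353, 0, 0.3724)  len=1.2175

Chained into 1 loop(s):
  loop 1: 16 segments, perimeter = 12.4617
Total perimeter = 12.462

loops=1 perimeter=12.462


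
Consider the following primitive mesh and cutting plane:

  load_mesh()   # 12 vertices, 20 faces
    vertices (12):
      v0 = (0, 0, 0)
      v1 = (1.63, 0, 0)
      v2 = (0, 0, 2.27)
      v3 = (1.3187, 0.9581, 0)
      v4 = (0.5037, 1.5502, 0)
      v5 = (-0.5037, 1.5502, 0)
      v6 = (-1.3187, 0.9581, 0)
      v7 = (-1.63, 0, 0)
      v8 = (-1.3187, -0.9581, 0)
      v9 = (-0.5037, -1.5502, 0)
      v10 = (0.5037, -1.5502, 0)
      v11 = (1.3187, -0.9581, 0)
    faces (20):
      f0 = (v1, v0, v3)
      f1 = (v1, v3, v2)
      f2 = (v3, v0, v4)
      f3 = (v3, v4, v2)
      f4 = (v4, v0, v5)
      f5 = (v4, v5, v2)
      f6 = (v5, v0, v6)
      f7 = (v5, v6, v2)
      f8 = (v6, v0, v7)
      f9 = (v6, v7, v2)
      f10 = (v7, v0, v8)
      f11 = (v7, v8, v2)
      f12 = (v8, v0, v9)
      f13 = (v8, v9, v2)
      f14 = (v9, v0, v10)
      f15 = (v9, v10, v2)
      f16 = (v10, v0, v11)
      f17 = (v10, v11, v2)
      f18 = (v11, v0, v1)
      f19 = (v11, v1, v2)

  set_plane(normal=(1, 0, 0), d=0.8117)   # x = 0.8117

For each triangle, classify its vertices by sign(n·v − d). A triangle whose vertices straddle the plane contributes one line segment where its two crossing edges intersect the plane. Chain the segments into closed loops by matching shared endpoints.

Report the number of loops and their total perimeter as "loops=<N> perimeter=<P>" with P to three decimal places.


Straddling triangles (8 of 20):
  (v1,v0,v3) [+-+] → (0.8117, 0, 0)–(0.8117, 0.58974, 0)  len=0.5897
  (v1,v3,v2) [++-] → (0.8117, 0.58974, 0.872746)–(0.8117, 0, 1.1396)  len=0.6473
  (v3,v0,v4) [+--] → (0.8117, 0.58974, 0)–(0.8117, 1.32644, 0)  len=0.7367
  (v3,v4,v2) [+--] → (0.8117, 1.32644, 0)–(0.8117, 0.58974, 0.872746)  len=1.1421
  (v10,v0,v11) [--+] → (0.8117, -0.58974, 0)–(0.8117, -1.32644, 0)  len=0.7367
  (v10,v11,v2) [-+-] → (0.8117, -1.32644, 0)–(0.8117, -0.58974, 0.872746)  len=1.1421
  (v11,v0,v1) [+-+] → (0.8117, -0.58974, 0)–(0.8117, 0, 0)  len=0.5897
  (v11,v1,v2) [++-] → (0.8117, 0, 1.1396)–(0.8117, -0.58974, 0.872746)  len=0.6473

Chained into 1 loop(s):
  loop 1: 8 segments, perimeter = 6.2317
Total perimeter = 6.232

loops=1 perimeter=6.232


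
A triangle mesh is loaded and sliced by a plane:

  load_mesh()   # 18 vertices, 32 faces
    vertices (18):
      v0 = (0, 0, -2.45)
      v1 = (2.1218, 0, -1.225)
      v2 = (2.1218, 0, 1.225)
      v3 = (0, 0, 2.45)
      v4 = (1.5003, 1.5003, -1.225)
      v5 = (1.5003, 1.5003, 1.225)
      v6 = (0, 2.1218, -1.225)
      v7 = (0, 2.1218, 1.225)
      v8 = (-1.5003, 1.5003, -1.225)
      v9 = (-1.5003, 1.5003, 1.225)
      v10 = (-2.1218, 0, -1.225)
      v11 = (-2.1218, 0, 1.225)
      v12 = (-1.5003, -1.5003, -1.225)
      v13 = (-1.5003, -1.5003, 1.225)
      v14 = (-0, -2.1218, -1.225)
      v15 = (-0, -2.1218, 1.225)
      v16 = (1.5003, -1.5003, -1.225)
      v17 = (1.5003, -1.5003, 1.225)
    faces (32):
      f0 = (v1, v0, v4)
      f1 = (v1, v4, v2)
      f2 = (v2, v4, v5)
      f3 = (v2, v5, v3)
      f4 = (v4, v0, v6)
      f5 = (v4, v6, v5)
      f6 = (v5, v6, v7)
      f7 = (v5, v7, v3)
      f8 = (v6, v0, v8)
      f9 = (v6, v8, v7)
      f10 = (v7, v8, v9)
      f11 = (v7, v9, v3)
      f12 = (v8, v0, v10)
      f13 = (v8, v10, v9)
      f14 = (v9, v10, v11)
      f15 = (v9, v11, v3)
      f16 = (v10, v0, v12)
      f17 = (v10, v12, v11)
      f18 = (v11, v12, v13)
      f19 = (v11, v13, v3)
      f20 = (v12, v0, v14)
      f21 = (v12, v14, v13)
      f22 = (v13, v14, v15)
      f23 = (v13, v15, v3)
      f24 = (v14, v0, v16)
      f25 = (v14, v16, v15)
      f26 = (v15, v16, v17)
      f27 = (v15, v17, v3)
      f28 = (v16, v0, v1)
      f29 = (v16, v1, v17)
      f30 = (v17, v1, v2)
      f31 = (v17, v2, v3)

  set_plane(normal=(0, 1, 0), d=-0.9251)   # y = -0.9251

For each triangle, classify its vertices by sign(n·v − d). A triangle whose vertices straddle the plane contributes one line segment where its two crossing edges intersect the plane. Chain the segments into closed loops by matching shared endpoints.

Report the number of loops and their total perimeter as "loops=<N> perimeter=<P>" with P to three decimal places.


loops=1 perimeter=12.462

Straddling triangles (12 of 32):
  (v10,v0,v12) [++-] → (-0.9251, -0.9251, -1.69465)–(-1.73858, -0.9251, -1.225)  len=0.9393
  (v10,v12,v11) [+-+] → (-1.73858, -0.9251, -1.225)–(-1.73858, -0.9251, -0.285695)  len=0.9393
  (v11,v12,v13) [+--] → (-1.73858, -0.9251, -0.285695)–(-1.73858, -0.9251, 1.225)  len=1.5107
  (v11,v13,v3) [+-+] → (-1.73858, -0.9251, 1.225)–(-0.9251, -0.9251, 1.69465)  len=0.9393
  (v12,v0,v14) [-+-] → (-0.9251, -0.9251, -1.69465)–(0, -0.9251, -1.9159)  len=0.9512
  (v13,v15,v3) [--+] → (0, -0.9251, 1.9159)–(-0.9251, -0.9251, 1.69465)  len=0.9512
  (v14,v0,v16) [-+-] → (0, -0.9251, -1.9159)–(0.9251, -0.9251, -1.69465)  len=0.9512
  (v15,v17,v3) [--+] → (0.9251, -0.9251, 1.69465)–(0, -0.9251, 1.9159)  len=0.9512
  (v16,v0,v1) [-++] → (0.9251, -0.9251, -1.69465)–(1.73858, -0.9251, -1.225)  len=0.9393
  (v16,v1,v17) [-+-] → (1.73858, -0.9251, -1.225)–(1.73858, -0.9251, 0.285695)  len=1.5107
  (v17,v1,v2) [-++] → (1.73858, -0.9251, 0.285695)–(1.73858, -0.9251, 1.225)  len=0.9393
  (v17,v2,v3) [-++] → (1.73858, -0.9251, 1.225)–(0.9251, -0.9251, 1.69465)  len=0.9393

Chained into 1 loop(s):
  loop 1: 12 segments, perimeter = 12.4620
Total perimeter = 12.462


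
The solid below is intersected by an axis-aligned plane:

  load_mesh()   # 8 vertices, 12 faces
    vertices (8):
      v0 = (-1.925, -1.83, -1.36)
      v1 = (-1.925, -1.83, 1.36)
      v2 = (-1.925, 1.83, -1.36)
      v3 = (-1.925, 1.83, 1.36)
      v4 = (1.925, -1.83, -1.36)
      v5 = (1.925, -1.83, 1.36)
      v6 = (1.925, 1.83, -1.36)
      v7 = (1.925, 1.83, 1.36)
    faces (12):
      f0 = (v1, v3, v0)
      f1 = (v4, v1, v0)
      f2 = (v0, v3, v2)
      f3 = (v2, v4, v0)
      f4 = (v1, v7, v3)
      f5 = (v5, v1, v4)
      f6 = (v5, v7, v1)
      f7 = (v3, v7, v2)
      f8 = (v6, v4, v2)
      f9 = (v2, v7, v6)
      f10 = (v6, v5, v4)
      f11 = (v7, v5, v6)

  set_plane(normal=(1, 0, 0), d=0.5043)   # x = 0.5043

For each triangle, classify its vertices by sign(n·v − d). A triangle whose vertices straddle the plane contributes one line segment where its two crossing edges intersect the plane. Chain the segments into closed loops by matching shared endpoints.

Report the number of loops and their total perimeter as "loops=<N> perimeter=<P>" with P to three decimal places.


loops=1 perimeter=12.760

Straddling triangles (8 of 12):
  (v4,v1,v0) [+--] → (0.5043, -1.83, -0.356285)–(0.5043, -1.83, -1.36)  len=1.0037
  (v2,v4,v0) [-+-] → (0.5043, -0.479412, -1.36)–(0.5043, -1.83, -1.36)  len=1.3506
  (v1,v7,v3) [-+-] → (0.5043, 0.479412, 1.36)–(0.5043, 1.83, 1.36)  len=1.3506
  (v5,v1,v4) [+-+] → (0.5043, -1.83, 1.36)–(0.5043, -1.83, -0.356285)  len=1.7163
  (v5,v7,v1) [++-] → (0.5043, 0.479412, 1.36)–(0.5043, -1.83, 1.36)  len=2.3094
  (v3,v7,v2) [-+-] → (0.5043, 1.83, 1.36)–(0.5043, 1.83, 0.356285)  len=1.0037
  (v6,v4,v2) [++-] → (0.5043, -0.479412, -1.36)–(0.5043, 1.83, -1.36)  len=2.3094
  (v2,v7,v6) [-++] → (0.5043, 1.83, 0.356285)–(0.5043, 1.83, -1.36)  len=1.7163

Chained into 1 loop(s):
  loop 1: 8 segments, perimeter = 12.7600
Total perimeter = 12.760


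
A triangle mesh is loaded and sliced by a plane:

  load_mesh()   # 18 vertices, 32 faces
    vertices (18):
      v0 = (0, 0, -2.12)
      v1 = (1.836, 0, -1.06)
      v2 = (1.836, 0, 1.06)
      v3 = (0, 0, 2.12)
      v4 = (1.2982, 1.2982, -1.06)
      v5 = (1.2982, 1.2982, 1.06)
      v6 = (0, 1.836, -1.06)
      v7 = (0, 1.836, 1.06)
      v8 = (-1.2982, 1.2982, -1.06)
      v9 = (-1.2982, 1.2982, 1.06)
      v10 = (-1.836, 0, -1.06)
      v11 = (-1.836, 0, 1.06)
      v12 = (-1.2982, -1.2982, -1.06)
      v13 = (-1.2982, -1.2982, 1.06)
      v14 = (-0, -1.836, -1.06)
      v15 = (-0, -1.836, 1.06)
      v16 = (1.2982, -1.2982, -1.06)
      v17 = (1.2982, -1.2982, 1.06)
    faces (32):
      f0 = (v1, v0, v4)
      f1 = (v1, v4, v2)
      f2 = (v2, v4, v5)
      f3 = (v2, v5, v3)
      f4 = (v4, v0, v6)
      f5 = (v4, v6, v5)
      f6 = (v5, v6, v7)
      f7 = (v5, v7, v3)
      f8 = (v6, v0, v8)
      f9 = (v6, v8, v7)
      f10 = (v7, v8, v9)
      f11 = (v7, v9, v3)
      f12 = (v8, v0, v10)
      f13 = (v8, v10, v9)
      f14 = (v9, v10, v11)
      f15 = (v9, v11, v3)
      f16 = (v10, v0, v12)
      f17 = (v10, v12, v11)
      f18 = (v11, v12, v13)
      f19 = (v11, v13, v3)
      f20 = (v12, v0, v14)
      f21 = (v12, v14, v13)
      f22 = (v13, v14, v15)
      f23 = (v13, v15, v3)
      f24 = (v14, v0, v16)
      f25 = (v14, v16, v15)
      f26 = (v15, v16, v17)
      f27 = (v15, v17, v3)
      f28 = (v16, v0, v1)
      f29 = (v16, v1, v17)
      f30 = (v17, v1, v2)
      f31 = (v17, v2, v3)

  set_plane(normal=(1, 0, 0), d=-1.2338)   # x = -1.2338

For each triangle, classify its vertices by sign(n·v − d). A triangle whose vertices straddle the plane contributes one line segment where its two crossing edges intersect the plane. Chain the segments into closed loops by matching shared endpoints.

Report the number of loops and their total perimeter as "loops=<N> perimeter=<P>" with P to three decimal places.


loops=1 perimeter=9.735

Straddling triangles (12 of 32):
  (v6,v0,v8) [++-] → (-1.2338, 1.2338, -1.11258)–(-1.2338, 1.32488, -1.06)  len=0.1052
  (v6,v8,v7) [+-+] → (-1.2338, 1.32488, -1.06)–(-1.2338, 1.32488, -0.954833)  len=0.1052
  (v7,v8,v9) [+--] → (-1.2338, 1.32488, -0.954833)–(-1.2338, 1.32488, 1.06)  len=2.0148
  (v7,v9,v3) [+-+] → (-1.2338, 1.32488, 1.06)–(-1.2338, 1.2338, 1.11258)  len=0.1052
  (v8,v0,v10) [-+-] → (-1.2338, 1.2338, -1.11258)–(-1.2338, 0, -1.40768)  len=1.2686
  (v9,v11,v3) [--+] → (-1.2338, 0, 1.40768)–(-1.2338, 1.2338, 1.11258)  len=1.2686
  (v10,v0,v12) [-+-] → (-1.2338, 0, -1.40768)–(-1.2338, -1.2338, -1.11258)  len=1.2686
  (v11,v13,v3) [--+] → (-1.2338, -1.2338, 1.11258)–(-1.2338, 0, 1.40768)  len=1.2686
  (v12,v0,v14) [-++] → (-1.2338, -1.2338, -1.11258)–(-1.2338, -1.32488, -1.06)  len=0.1052
  (v12,v14,v13) [-+-] → (-1.2338, -1.32488, -1.06)–(-1.2338, -1.32488, 0.954833)  len=2.0148
  (v13,v14,v15) [-++] → (-1.2338, -1.32488, 0.954833)–(-1.2338, -1.32488, 1.06)  len=0.1052
  (v13,v15,v3) [-++] → (-1.2338, -1.32488, 1.06)–(-1.2338, -1.2338, 1.11258)  len=0.1052

Chained into 1 loop(s):
  loop 1: 12 segments, perimeter = 9.7351
Total perimeter = 9.735


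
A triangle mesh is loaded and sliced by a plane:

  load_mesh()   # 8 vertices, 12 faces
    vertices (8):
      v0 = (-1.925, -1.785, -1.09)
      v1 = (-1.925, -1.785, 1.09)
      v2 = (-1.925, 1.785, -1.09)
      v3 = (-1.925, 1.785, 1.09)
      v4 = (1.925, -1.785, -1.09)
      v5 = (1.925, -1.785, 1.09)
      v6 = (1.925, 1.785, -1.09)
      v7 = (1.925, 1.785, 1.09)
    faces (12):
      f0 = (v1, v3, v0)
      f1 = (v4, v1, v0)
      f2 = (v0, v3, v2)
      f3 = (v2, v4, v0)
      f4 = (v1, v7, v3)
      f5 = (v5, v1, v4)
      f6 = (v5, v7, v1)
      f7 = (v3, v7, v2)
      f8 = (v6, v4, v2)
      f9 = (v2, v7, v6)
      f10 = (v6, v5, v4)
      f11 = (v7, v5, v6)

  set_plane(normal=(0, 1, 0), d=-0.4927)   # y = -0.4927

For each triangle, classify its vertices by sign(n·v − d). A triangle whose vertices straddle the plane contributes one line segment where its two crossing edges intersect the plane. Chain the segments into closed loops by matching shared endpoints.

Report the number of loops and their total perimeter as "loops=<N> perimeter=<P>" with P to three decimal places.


Straddling triangles (8 of 12):
  (v1,v3,v0) [-+-] → (-1.925, -0.4927, 1.09)–(-1.925, -0.4927, -0.300864)  len=1.3909
  (v0,v3,v2) [-++] → (-1.925, -0.4927, -0.300864)–(-1.925, -0.4927, -1.09)  len=0.7891
  (v2,v4,v0) [+--] → (0.531343, -0.4927, -1.09)–(-1.925, -0.4927, -1.09)  len=2.4563
  (v1,v7,v3) [-++] → (-0.531343, -0.4927, 1.09)–(-1.925, -0.4927, 1.09)  len=1.3937
  (v5,v7,v1) [-+-] → (1.925, -0.4927, 1.09)–(-0.531343, -0.4927, 1.09)  len=2.4563
  (v6,v4,v2) [+-+] → (1.925, -0.4927, -1.09)–(0.531343, -0.4927, -1.09)  len=1.3937
  (v6,v5,v4) [+--] → (1.925, -0.4927, 0.300864)–(1.925, -0.4927, -1.09)  len=1.3909
  (v7,v5,v6) [+-+] → (1.925, -0.4927, 1.09)–(1.925, -0.4927, 0.300864)  len=0.7891

Chained into 1 loop(s):
  loop 1: 8 segments, perimeter = 12.0600
Total perimeter = 12.060

loops=1 perimeter=12.060


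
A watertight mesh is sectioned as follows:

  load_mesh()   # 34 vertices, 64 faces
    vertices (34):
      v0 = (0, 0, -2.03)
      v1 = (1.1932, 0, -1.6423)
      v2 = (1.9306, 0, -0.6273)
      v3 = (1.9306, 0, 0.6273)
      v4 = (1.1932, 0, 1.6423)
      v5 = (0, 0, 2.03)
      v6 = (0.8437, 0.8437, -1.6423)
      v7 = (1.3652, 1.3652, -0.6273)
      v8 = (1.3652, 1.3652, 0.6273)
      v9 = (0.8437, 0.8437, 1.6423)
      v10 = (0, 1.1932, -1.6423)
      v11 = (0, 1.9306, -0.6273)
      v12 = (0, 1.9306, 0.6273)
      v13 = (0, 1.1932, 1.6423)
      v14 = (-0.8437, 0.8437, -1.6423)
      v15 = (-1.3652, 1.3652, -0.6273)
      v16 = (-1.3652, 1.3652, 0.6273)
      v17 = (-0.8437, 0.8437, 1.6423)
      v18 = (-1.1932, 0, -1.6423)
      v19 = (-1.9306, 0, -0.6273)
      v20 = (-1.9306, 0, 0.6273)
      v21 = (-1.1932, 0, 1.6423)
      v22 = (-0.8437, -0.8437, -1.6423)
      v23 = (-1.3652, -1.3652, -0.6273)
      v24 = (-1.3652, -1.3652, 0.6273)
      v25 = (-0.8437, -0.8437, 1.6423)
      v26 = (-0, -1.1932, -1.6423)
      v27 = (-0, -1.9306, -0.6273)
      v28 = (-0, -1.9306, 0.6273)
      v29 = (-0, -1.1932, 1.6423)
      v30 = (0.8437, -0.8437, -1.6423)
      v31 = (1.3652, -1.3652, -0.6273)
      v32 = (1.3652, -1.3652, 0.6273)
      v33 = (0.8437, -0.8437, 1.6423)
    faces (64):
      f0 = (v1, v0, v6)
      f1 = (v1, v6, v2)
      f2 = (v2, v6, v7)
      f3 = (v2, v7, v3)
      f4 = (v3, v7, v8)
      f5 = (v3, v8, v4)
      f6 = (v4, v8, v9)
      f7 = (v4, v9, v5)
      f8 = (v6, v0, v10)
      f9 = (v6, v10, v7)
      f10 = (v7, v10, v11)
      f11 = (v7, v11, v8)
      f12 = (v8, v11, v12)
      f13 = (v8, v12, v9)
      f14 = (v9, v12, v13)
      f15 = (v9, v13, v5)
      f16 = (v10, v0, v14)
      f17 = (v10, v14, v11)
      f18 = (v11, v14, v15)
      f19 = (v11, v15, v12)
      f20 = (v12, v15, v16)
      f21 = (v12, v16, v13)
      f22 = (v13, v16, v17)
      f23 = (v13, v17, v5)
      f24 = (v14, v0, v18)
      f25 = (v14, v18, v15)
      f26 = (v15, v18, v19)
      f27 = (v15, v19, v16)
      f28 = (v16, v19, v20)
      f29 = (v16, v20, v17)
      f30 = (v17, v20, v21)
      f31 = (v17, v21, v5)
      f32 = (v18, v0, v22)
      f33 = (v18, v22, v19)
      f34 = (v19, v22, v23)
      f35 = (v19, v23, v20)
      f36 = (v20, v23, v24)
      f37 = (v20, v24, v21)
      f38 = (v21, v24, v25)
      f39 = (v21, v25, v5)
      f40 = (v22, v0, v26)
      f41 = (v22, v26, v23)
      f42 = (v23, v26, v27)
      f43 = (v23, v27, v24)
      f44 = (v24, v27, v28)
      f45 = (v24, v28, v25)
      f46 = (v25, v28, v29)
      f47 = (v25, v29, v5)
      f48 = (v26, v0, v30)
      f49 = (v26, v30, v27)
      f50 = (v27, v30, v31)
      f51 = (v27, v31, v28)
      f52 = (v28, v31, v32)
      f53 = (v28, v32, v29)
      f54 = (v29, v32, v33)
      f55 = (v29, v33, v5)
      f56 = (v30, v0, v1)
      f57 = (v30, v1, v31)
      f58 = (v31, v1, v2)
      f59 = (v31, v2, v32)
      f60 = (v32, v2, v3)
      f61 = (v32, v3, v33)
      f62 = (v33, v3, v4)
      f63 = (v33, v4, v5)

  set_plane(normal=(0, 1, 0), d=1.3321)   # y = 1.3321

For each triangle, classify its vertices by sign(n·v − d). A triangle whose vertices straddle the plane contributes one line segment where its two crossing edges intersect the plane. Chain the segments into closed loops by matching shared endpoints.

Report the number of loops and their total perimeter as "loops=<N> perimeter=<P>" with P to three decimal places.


loops=1 perimeter=8.961

Straddling triangles (18 of 64):
  (v2,v6,v7) [--+] → (1.3321, 1.3321, -0.691723)–(1.37891, 1.3321, -0.6273)  len=0.0796
  (v2,v7,v3) [-+-] → (1.37891, 1.3321, -0.6273)–(1.37891, 1.3321, -0.596882)  len=0.0304
  (v3,v7,v8) [-++] → (1.37891, 1.3321, -0.596882)–(1.37891, 1.3321, 0.6273)  len=1.2242
  (v3,v8,v4) [-+-] → (1.37891, 1.3321, 0.6273)–(1.36103, 1.3321, 0.651909)  len=0.0304
  (v4,v8,v9) [-+-] → (1.36103, 1.3321, 0.651909)–(1.3321, 1.3321, 0.691723)  len=0.0492
  (v6,v10,v7) [--+] → (1.10248, 1.3321, -0.822628)–(1.3321, 1.3321, -0.691723)  len=0.2643
  (v7,v10,v11) [+-+] → (1.10248, 1.3321, -0.822628)–(0, 1.3321, -1.45111)  len=1.2690
  (v8,v12,v9) [++-] → (0.464582, 1.3321, 1.18621)–(1.3321, 1.3321, 0.691723)  len=0.9986
  (v9,v12,v13) [-+-] → (0.464582, 1.3321, 1.18621)–(0, 1.3321, 1.45111)  len=0.5348
  (v10,v14,v11) [--+] → (-0.464582, 1.3321, -1.18621)–(0, 1.3321, -1.45111)  len=0.5348
  (v11,v14,v15) [+-+] → (-0.464582, 1.3321, -1.18621)–(-1.3321, 1.3321, -0.691723)  len=0.9986
  (v12,v16,v13) [++-] → (-1.10248, 1.3321, 0.822628)–(0, 1.3321, 1.45111)  len=1.2690
  (v13,v16,v17) [-+-] → (-1.10248, 1.3321, 0.822628)–(-1.3321, 1.3321, 0.691723)  len=0.2643
  (v14,v18,v15) [--+] → (-1.36103, 1.3321, -0.651909)–(-1.3321, 1.3321, -0.691723)  len=0.0492
  (v15,v18,v19) [+--] → (-1.36103, 1.3321, -0.651909)–(-1.37891, 1.3321, -0.6273)  len=0.0304
  (v15,v19,v16) [+-+] → (-1.37891, 1.3321, -0.6273)–(-1.37891, 1.3321, 0.596882)  len=1.2242
  (v16,v19,v20) [+--] → (-1.37891, 1.3321, 0.596882)–(-1.37891, 1.3321, 0.6273)  len=0.0304
  (v16,v20,v17) [+--] → (-1.37891, 1.3321, 0.6273)–(-1.3321, 1.3321, 0.691723)  len=0.0796

Chained into 1 loop(s):
  loop 1: 18 segments, perimeter = 8.9611
Total perimeter = 8.961
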